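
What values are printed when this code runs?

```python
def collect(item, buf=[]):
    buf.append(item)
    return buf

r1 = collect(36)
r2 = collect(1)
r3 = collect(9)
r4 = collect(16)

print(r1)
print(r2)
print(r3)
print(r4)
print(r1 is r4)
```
[36, 1, 9, 16]
[36, 1, 9, 16]
[36, 1, 9, 16]
[36, 1, 9, 16]
True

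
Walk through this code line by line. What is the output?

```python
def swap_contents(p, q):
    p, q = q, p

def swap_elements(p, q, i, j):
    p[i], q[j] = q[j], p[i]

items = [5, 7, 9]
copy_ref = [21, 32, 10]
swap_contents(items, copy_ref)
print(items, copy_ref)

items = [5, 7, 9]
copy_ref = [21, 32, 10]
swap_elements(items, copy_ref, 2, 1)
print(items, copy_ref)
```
[5, 7, 9] [21, 32, 10]
[5, 7, 32] [21, 9, 10]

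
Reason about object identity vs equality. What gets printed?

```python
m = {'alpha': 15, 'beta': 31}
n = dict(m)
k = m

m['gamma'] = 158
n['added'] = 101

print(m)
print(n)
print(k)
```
{'alpha': 15, 'beta': 31, 'gamma': 158}
{'alpha': 15, 'beta': 31, 'added': 101}
{'alpha': 15, 'beta': 31, 'gamma': 158}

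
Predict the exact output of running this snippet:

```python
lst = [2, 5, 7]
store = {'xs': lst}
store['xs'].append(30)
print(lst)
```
[2, 5, 7, 30]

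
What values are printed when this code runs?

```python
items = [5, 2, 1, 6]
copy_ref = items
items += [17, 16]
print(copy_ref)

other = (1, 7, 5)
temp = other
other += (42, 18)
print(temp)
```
[5, 2, 1, 6, 17, 16]
(1, 7, 5)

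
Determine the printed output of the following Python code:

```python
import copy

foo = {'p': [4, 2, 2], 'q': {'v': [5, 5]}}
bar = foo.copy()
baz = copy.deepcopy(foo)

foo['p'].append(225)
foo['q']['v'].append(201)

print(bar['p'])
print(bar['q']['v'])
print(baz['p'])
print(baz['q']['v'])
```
[4, 2, 2, 225]
[5, 5, 201]
[4, 2, 2]
[5, 5]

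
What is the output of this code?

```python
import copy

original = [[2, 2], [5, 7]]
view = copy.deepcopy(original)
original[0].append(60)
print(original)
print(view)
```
[[2, 2, 60], [5, 7]]
[[2, 2], [5, 7]]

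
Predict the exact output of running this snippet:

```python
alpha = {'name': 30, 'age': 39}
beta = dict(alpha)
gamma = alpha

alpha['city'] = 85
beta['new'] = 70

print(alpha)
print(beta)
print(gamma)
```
{'name': 30, 'age': 39, 'city': 85}
{'name': 30, 'age': 39, 'new': 70}
{'name': 30, 'age': 39, 'city': 85}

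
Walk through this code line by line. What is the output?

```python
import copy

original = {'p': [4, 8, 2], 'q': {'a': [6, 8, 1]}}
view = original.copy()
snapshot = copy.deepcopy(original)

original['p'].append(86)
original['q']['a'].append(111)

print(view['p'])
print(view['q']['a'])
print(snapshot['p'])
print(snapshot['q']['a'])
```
[4, 8, 2, 86]
[6, 8, 1, 111]
[4, 8, 2]
[6, 8, 1]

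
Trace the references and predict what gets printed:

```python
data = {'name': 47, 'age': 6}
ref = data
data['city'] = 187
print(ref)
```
{'name': 47, 'age': 6, 'city': 187}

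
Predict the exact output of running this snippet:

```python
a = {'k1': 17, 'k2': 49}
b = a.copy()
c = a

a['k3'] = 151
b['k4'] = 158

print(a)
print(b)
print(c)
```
{'k1': 17, 'k2': 49, 'k3': 151}
{'k1': 17, 'k2': 49, 'k4': 158}
{'k1': 17, 'k2': 49, 'k3': 151}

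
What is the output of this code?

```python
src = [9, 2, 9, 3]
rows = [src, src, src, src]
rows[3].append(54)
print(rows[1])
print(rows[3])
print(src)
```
[9, 2, 9, 3, 54]
[9, 2, 9, 3, 54]
[9, 2, 9, 3, 54]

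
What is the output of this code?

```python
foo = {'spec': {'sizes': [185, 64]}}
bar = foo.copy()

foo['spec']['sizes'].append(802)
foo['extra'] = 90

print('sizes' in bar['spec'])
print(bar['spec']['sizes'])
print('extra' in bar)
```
True
[185, 64, 802]
False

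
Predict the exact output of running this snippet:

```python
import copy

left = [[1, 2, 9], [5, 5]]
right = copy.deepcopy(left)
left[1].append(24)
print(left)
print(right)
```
[[1, 2, 9], [5, 5, 24]]
[[1, 2, 9], [5, 5]]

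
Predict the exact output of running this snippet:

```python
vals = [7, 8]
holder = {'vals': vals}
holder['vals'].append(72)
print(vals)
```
[7, 8, 72]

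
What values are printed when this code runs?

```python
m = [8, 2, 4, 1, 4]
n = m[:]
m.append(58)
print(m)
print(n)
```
[8, 2, 4, 1, 4, 58]
[8, 2, 4, 1, 4]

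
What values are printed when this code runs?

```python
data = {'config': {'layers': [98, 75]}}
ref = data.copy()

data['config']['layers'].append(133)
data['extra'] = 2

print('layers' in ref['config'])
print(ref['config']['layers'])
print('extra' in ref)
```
True
[98, 75, 133]
False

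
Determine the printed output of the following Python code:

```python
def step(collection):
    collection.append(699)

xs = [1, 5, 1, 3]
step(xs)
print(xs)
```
[1, 5, 1, 3, 699]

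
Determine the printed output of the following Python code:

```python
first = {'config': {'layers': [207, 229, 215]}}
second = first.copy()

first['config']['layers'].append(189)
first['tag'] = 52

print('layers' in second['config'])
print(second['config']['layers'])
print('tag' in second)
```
True
[207, 229, 215, 189]
False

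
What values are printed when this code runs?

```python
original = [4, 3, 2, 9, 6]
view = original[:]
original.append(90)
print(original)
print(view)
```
[4, 3, 2, 9, 6, 90]
[4, 3, 2, 9, 6]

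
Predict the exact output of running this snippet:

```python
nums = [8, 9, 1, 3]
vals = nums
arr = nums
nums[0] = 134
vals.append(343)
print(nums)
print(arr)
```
[134, 9, 1, 3, 343]
[134, 9, 1, 3, 343]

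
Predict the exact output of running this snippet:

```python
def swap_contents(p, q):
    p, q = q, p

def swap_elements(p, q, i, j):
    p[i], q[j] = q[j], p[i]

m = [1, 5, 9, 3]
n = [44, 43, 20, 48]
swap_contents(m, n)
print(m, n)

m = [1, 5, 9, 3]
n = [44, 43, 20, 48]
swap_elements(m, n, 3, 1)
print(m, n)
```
[1, 5, 9, 3] [44, 43, 20, 48]
[1, 5, 9, 43] [44, 3, 20, 48]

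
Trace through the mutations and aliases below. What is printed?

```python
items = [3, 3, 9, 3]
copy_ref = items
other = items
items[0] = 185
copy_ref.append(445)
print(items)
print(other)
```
[185, 3, 9, 3, 445]
[185, 3, 9, 3, 445]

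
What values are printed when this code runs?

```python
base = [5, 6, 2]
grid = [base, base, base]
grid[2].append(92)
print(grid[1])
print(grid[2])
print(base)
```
[5, 6, 2, 92]
[5, 6, 2, 92]
[5, 6, 2, 92]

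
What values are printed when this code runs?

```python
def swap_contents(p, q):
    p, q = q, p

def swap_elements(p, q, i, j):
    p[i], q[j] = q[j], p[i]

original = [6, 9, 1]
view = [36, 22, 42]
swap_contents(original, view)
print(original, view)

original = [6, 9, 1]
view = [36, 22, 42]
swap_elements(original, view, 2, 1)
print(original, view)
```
[6, 9, 1] [36, 22, 42]
[6, 9, 22] [36, 1, 42]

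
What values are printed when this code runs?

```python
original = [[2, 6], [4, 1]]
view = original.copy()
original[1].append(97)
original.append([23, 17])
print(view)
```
[[2, 6], [4, 1, 97]]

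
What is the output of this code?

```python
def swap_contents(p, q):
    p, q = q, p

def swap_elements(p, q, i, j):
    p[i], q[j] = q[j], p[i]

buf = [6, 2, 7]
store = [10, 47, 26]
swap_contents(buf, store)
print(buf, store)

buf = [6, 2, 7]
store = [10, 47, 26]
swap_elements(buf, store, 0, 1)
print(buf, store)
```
[6, 2, 7] [10, 47, 26]
[47, 2, 7] [10, 6, 26]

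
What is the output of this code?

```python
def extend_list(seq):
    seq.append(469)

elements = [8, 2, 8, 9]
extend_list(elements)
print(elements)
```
[8, 2, 8, 9, 469]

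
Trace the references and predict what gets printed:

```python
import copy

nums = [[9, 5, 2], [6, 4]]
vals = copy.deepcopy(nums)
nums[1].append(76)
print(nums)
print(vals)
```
[[9, 5, 2], [6, 4, 76]]
[[9, 5, 2], [6, 4]]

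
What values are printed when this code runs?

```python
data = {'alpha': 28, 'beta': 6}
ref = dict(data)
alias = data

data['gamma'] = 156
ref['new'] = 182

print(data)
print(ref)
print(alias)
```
{'alpha': 28, 'beta': 6, 'gamma': 156}
{'alpha': 28, 'beta': 6, 'new': 182}
{'alpha': 28, 'beta': 6, 'gamma': 156}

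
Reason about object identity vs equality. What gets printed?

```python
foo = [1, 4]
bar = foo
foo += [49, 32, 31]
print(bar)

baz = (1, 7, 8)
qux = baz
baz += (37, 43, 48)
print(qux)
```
[1, 4, 49, 32, 31]
(1, 7, 8)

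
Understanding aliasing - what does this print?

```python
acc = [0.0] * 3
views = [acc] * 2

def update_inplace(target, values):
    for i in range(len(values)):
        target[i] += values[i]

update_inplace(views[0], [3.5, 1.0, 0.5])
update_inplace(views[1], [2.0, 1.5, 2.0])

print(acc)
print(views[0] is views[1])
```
[5.5, 2.5, 2.5]
True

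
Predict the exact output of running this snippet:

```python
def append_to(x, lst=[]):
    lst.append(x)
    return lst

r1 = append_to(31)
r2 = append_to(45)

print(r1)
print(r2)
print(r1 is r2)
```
[31, 45]
[31, 45]
True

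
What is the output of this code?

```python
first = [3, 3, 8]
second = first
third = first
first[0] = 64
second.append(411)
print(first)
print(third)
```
[64, 3, 8, 411]
[64, 3, 8, 411]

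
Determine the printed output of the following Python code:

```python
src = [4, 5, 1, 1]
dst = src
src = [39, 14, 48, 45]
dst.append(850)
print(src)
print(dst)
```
[39, 14, 48, 45]
[4, 5, 1, 1, 850]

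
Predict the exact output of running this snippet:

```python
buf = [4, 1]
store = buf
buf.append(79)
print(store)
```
[4, 1, 79]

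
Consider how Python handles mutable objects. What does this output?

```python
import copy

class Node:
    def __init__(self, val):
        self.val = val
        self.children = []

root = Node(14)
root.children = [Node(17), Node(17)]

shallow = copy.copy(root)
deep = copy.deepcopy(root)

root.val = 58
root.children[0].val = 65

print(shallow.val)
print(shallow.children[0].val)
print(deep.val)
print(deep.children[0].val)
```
14
65
14
17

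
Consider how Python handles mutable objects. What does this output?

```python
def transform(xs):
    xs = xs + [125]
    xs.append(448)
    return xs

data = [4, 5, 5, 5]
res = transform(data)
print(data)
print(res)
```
[4, 5, 5, 5]
[4, 5, 5, 5, 125, 448]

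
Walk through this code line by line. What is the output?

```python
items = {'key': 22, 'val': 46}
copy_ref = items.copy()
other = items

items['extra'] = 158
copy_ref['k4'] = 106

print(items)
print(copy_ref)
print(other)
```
{'key': 22, 'val': 46, 'extra': 158}
{'key': 22, 'val': 46, 'k4': 106}
{'key': 22, 'val': 46, 'extra': 158}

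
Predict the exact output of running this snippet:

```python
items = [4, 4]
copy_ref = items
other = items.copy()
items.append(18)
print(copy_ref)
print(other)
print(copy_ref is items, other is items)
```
[4, 4, 18]
[4, 4]
True False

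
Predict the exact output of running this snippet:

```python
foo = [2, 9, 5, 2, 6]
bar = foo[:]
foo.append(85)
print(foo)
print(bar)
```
[2, 9, 5, 2, 6, 85]
[2, 9, 5, 2, 6]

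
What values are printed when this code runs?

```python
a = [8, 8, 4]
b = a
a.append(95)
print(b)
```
[8, 8, 4, 95]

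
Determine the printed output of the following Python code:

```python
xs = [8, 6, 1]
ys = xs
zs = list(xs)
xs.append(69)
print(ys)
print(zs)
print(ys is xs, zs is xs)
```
[8, 6, 1, 69]
[8, 6, 1]
True False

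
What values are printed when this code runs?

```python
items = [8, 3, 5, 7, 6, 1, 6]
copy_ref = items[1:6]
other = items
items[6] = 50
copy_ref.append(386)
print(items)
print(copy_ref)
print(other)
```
[8, 3, 5, 7, 6, 1, 50]
[3, 5, 7, 6, 1, 386]
[8, 3, 5, 7, 6, 1, 50]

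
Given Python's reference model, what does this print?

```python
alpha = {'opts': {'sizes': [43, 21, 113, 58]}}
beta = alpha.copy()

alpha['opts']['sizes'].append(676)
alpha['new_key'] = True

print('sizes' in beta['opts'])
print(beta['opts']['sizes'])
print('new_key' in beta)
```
True
[43, 21, 113, 58, 676]
False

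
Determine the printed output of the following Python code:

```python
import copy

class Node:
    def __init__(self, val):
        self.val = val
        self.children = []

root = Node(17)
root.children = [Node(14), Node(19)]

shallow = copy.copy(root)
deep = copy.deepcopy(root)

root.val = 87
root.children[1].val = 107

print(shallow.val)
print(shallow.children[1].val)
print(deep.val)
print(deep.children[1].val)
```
17
107
17
19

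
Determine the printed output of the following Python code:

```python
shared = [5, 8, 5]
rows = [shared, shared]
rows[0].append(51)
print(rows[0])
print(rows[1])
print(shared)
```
[5, 8, 5, 51]
[5, 8, 5, 51]
[5, 8, 5, 51]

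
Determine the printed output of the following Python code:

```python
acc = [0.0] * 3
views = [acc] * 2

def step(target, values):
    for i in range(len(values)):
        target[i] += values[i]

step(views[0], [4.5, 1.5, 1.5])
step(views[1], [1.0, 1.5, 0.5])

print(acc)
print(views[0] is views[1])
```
[5.5, 3.0, 2.0]
True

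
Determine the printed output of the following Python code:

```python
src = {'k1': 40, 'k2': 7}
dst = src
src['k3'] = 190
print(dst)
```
{'k1': 40, 'k2': 7, 'k3': 190}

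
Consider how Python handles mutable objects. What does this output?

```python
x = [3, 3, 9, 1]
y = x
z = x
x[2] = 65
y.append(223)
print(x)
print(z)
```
[3, 3, 65, 1, 223]
[3, 3, 65, 1, 223]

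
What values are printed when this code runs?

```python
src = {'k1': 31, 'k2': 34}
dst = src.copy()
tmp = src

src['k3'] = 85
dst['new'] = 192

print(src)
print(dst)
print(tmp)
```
{'k1': 31, 'k2': 34, 'k3': 85}
{'k1': 31, 'k2': 34, 'new': 192}
{'k1': 31, 'k2': 34, 'k3': 85}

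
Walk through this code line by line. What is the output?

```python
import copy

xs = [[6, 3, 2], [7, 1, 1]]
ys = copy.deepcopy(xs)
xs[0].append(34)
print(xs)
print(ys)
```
[[6, 3, 2, 34], [7, 1, 1]]
[[6, 3, 2], [7, 1, 1]]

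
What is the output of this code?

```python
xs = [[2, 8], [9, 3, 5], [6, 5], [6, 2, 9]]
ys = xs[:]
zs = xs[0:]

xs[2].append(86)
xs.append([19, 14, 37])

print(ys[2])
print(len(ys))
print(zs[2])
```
[6, 5, 86]
4
[6, 5, 86]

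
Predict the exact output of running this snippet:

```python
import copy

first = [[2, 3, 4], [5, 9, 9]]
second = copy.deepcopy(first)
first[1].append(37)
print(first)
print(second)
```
[[2, 3, 4], [5, 9, 9, 37]]
[[2, 3, 4], [5, 9, 9]]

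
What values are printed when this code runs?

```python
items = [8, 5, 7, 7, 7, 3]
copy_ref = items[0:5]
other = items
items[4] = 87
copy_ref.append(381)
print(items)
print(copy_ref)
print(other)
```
[8, 5, 7, 7, 87, 3]
[8, 5, 7, 7, 7, 381]
[8, 5, 7, 7, 87, 3]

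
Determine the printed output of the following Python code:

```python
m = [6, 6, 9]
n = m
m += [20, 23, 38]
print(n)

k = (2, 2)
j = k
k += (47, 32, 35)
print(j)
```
[6, 6, 9, 20, 23, 38]
(2, 2)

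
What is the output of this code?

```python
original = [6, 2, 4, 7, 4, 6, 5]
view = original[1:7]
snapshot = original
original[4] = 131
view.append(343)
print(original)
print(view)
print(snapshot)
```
[6, 2, 4, 7, 131, 6, 5]
[2, 4, 7, 4, 6, 5, 343]
[6, 2, 4, 7, 131, 6, 5]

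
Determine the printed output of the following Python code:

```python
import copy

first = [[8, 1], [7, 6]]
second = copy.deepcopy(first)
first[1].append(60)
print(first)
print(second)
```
[[8, 1], [7, 6, 60]]
[[8, 1], [7, 6]]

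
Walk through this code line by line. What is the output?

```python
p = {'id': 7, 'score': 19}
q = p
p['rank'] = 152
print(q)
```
{'id': 7, 'score': 19, 'rank': 152}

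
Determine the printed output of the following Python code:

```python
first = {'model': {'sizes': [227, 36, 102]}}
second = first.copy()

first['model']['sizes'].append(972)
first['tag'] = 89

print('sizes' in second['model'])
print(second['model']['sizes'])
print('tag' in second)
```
True
[227, 36, 102, 972]
False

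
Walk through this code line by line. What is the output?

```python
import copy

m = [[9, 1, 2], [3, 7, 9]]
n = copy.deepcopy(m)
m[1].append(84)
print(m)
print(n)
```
[[9, 1, 2], [3, 7, 9, 84]]
[[9, 1, 2], [3, 7, 9]]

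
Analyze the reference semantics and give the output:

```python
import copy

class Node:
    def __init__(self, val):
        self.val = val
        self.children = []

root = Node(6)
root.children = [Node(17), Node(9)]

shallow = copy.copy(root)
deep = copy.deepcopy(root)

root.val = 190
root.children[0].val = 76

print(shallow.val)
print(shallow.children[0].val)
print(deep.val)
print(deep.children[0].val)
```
6
76
6
17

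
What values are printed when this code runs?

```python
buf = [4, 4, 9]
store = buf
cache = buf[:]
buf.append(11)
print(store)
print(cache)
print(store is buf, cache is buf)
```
[4, 4, 9, 11]
[4, 4, 9]
True False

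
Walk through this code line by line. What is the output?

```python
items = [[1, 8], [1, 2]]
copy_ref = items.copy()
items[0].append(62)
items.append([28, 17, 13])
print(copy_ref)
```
[[1, 8, 62], [1, 2]]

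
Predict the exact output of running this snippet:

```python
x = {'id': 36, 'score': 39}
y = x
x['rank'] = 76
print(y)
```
{'id': 36, 'score': 39, 'rank': 76}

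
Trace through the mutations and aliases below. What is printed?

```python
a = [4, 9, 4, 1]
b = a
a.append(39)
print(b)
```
[4, 9, 4, 1, 39]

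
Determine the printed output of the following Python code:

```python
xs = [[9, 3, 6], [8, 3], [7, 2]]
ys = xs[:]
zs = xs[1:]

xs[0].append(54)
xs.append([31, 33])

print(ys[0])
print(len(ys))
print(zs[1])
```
[9, 3, 6, 54]
3
[7, 2]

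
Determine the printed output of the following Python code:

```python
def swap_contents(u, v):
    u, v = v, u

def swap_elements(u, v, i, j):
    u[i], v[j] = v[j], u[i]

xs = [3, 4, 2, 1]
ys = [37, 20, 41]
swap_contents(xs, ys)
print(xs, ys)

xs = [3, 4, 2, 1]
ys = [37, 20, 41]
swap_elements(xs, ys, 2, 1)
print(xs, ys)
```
[3, 4, 2, 1] [37, 20, 41]
[3, 4, 20, 1] [37, 2, 41]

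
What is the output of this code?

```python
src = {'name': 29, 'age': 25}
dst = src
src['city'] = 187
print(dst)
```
{'name': 29, 'age': 25, 'city': 187}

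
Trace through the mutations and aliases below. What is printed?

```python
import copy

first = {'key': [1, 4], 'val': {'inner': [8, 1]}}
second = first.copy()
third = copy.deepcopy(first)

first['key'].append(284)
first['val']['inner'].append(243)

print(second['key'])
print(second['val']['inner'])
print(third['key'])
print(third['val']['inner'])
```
[1, 4, 284]
[8, 1, 243]
[1, 4]
[8, 1]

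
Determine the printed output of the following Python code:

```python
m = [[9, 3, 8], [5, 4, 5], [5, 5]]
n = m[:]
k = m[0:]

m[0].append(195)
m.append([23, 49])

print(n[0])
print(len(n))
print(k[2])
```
[9, 3, 8, 195]
3
[5, 5]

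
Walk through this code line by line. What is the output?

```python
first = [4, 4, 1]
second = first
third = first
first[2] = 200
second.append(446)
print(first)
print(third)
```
[4, 4, 200, 446]
[4, 4, 200, 446]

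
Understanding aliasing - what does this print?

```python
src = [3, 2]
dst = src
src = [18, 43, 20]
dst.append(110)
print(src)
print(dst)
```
[18, 43, 20]
[3, 2, 110]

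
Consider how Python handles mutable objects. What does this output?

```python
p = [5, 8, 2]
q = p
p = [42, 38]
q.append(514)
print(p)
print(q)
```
[42, 38]
[5, 8, 2, 514]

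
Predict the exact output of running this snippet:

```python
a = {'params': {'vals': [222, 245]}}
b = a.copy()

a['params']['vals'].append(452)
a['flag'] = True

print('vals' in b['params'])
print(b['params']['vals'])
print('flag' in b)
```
True
[222, 245, 452]
False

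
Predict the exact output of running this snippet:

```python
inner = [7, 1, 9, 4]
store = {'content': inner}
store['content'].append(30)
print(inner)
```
[7, 1, 9, 4, 30]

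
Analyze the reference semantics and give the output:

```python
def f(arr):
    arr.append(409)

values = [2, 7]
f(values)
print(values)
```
[2, 7, 409]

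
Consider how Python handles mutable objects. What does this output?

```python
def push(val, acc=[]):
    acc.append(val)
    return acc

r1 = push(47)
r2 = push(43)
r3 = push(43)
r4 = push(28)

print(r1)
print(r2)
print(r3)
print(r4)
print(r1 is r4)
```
[47, 43, 43, 28]
[47, 43, 43, 28]
[47, 43, 43, 28]
[47, 43, 43, 28]
True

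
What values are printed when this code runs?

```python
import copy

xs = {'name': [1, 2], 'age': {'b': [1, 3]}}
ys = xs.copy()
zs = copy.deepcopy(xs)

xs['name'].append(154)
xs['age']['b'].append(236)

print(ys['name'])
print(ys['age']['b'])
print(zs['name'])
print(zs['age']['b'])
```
[1, 2, 154]
[1, 3, 236]
[1, 2]
[1, 3]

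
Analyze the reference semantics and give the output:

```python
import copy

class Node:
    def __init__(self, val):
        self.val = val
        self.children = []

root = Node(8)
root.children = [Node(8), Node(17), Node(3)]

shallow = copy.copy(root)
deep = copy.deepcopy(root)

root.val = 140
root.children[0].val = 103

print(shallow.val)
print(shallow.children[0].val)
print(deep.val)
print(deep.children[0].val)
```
8
103
8
8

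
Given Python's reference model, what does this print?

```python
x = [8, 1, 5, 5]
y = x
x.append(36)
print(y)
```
[8, 1, 5, 5, 36]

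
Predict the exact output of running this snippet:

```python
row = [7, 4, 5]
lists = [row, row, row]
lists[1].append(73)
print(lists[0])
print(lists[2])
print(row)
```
[7, 4, 5, 73]
[7, 4, 5, 73]
[7, 4, 5, 73]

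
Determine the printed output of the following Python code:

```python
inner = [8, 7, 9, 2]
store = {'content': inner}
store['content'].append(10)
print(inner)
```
[8, 7, 9, 2, 10]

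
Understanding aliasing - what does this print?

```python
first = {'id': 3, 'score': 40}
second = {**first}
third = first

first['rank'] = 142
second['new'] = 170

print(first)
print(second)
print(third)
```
{'id': 3, 'score': 40, 'rank': 142}
{'id': 3, 'score': 40, 'new': 170}
{'id': 3, 'score': 40, 'rank': 142}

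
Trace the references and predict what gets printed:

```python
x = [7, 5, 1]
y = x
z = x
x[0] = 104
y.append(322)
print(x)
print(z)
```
[104, 5, 1, 322]
[104, 5, 1, 322]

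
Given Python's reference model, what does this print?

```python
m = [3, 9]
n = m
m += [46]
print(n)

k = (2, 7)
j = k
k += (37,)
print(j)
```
[3, 9, 46]
(2, 7)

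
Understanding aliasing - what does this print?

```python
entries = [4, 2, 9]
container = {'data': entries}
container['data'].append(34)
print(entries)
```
[4, 2, 9, 34]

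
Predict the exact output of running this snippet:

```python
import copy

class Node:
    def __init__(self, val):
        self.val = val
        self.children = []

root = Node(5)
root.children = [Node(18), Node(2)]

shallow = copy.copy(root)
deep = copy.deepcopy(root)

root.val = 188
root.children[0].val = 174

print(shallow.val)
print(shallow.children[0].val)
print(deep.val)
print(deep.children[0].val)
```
5
174
5
18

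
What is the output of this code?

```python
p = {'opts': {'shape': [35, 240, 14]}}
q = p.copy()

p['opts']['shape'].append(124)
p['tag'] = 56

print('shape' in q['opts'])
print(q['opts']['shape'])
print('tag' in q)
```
True
[35, 240, 14, 124]
False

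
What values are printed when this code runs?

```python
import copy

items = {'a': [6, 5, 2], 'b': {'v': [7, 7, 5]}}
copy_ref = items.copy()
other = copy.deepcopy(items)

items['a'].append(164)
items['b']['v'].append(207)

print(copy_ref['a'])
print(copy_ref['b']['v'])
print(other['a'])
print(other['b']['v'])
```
[6, 5, 2, 164]
[7, 7, 5, 207]
[6, 5, 2]
[7, 7, 5]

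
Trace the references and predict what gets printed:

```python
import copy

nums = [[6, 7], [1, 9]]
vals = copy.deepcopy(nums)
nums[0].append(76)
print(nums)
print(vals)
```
[[6, 7, 76], [1, 9]]
[[6, 7], [1, 9]]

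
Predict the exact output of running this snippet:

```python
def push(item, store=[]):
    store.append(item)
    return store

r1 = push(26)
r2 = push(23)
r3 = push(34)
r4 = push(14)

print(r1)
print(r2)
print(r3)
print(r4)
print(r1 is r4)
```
[26, 23, 34, 14]
[26, 23, 34, 14]
[26, 23, 34, 14]
[26, 23, 34, 14]
True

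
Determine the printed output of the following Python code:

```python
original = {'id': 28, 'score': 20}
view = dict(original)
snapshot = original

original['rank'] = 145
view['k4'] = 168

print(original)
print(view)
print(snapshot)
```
{'id': 28, 'score': 20, 'rank': 145}
{'id': 28, 'score': 20, 'k4': 168}
{'id': 28, 'score': 20, 'rank': 145}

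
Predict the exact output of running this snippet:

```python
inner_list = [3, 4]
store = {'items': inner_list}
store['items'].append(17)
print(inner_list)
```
[3, 4, 17]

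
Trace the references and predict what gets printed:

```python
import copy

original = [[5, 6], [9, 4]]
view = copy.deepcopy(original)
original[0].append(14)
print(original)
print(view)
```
[[5, 6, 14], [9, 4]]
[[5, 6], [9, 4]]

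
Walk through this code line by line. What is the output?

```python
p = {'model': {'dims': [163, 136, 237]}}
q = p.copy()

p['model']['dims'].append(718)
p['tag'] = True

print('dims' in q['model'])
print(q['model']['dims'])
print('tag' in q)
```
True
[163, 136, 237, 718]
False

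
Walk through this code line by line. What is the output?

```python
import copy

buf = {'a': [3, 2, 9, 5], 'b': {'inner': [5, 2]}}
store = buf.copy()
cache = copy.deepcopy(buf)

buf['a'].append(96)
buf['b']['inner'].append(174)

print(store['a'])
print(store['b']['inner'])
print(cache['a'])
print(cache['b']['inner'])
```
[3, 2, 9, 5, 96]
[5, 2, 174]
[3, 2, 9, 5]
[5, 2]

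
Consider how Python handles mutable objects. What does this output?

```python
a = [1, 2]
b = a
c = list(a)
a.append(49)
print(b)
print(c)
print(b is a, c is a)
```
[1, 2, 49]
[1, 2]
True False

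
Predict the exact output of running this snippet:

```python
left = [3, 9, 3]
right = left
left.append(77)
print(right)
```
[3, 9, 3, 77]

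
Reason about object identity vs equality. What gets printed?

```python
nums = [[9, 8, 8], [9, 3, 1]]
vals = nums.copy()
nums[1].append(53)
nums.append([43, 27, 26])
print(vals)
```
[[9, 8, 8], [9, 3, 1, 53]]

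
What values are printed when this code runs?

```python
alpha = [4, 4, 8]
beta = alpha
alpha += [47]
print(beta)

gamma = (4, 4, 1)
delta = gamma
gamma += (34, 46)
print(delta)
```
[4, 4, 8, 47]
(4, 4, 1)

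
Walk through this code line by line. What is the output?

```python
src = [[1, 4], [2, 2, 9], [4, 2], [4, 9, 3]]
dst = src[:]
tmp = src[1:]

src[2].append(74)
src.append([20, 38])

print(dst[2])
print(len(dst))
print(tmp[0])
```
[4, 2, 74]
4
[2, 2, 9]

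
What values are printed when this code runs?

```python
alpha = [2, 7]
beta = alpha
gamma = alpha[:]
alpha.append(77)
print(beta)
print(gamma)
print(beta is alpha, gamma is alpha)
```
[2, 7, 77]
[2, 7]
True False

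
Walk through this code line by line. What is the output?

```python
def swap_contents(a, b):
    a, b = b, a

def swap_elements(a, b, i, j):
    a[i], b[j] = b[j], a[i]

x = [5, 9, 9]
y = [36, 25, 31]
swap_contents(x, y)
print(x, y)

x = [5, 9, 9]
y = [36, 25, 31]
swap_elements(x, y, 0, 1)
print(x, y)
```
[5, 9, 9] [36, 25, 31]
[25, 9, 9] [36, 5, 31]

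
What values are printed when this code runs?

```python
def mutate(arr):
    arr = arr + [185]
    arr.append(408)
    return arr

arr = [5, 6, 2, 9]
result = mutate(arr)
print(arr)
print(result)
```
[5, 6, 2, 9]
[5, 6, 2, 9, 185, 408]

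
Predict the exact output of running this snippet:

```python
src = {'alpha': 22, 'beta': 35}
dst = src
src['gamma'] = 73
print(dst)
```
{'alpha': 22, 'beta': 35, 'gamma': 73}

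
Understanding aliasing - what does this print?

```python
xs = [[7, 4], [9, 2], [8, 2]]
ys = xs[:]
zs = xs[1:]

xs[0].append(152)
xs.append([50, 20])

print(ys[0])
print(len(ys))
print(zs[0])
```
[7, 4, 152]
3
[9, 2]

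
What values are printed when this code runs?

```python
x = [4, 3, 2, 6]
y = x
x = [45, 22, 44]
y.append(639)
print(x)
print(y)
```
[45, 22, 44]
[4, 3, 2, 6, 639]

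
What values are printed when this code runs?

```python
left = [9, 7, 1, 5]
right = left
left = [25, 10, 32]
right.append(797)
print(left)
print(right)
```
[25, 10, 32]
[9, 7, 1, 5, 797]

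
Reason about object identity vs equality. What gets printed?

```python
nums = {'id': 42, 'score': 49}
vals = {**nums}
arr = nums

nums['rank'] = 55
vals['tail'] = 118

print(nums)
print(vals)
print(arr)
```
{'id': 42, 'score': 49, 'rank': 55}
{'id': 42, 'score': 49, 'tail': 118}
{'id': 42, 'score': 49, 'rank': 55}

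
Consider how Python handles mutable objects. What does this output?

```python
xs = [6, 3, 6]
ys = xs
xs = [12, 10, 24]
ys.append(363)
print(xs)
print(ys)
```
[12, 10, 24]
[6, 3, 6, 363]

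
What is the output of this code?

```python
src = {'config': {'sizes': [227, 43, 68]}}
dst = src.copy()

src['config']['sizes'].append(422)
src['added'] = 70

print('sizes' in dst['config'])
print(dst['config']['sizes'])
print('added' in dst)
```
True
[227, 43, 68, 422]
False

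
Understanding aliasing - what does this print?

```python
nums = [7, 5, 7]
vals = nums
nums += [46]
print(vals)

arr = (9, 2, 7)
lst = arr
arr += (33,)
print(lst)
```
[7, 5, 7, 46]
(9, 2, 7)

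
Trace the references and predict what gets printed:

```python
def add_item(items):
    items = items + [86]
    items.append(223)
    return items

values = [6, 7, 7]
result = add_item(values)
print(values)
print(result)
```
[6, 7, 7]
[6, 7, 7, 86, 223]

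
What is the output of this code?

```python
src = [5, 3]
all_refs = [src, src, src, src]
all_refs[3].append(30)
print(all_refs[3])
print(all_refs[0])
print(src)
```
[5, 3, 30]
[5, 3, 30]
[5, 3, 30]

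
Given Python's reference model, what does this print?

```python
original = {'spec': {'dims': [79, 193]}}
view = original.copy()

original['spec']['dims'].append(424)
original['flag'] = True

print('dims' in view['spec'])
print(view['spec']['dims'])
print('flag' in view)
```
True
[79, 193, 424]
False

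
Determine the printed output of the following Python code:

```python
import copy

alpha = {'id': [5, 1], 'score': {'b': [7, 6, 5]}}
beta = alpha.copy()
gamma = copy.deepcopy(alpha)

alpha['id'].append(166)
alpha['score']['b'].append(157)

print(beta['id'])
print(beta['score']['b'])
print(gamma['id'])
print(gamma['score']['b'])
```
[5, 1, 166]
[7, 6, 5, 157]
[5, 1]
[7, 6, 5]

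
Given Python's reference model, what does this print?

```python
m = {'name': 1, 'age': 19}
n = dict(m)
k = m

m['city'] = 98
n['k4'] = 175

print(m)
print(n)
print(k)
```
{'name': 1, 'age': 19, 'city': 98}
{'name': 1, 'age': 19, 'k4': 175}
{'name': 1, 'age': 19, 'city': 98}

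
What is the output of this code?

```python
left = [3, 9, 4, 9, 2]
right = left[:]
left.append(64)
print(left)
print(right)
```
[3, 9, 4, 9, 2, 64]
[3, 9, 4, 9, 2]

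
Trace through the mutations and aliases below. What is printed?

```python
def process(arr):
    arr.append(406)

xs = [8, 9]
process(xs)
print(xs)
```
[8, 9, 406]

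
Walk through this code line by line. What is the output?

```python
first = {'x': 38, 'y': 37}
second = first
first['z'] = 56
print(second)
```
{'x': 38, 'y': 37, 'z': 56}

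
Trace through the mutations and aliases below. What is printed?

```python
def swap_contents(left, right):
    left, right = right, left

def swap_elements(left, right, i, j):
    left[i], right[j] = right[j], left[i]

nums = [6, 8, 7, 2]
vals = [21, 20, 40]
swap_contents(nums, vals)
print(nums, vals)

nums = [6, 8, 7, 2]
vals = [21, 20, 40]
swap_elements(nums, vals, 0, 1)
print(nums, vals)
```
[6, 8, 7, 2] [21, 20, 40]
[20, 8, 7, 2] [21, 6, 40]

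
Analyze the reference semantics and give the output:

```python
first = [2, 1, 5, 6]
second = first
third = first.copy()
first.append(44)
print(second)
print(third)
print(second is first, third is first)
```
[2, 1, 5, 6, 44]
[2, 1, 5, 6]
True False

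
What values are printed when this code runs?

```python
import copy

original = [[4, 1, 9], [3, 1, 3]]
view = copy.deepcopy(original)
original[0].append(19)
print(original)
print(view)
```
[[4, 1, 9, 19], [3, 1, 3]]
[[4, 1, 9], [3, 1, 3]]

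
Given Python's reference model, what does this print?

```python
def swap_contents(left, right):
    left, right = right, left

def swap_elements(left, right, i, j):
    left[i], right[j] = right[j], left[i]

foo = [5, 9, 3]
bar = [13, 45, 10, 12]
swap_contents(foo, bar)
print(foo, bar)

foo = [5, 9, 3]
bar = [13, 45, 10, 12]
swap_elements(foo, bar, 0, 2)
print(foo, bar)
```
[5, 9, 3] [13, 45, 10, 12]
[10, 9, 3] [13, 45, 5, 12]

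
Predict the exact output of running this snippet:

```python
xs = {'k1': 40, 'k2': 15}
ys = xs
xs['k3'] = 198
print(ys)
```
{'k1': 40, 'k2': 15, 'k3': 198}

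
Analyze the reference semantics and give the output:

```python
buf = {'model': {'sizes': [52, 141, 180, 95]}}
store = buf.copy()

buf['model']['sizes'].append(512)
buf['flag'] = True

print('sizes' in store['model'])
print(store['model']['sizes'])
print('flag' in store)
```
True
[52, 141, 180, 95, 512]
False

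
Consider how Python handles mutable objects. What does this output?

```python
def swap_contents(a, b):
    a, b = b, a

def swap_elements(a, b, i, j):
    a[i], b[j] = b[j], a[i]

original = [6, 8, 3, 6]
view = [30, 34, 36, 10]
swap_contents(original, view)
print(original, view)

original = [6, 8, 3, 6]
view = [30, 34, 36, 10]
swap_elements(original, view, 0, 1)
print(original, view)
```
[6, 8, 3, 6] [30, 34, 36, 10]
[34, 8, 3, 6] [30, 6, 36, 10]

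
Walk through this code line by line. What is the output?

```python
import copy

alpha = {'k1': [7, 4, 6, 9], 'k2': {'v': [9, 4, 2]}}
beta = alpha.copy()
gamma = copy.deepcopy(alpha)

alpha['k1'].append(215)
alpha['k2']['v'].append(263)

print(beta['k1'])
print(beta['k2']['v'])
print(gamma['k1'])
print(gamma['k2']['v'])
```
[7, 4, 6, 9, 215]
[9, 4, 2, 263]
[7, 4, 6, 9]
[9, 4, 2]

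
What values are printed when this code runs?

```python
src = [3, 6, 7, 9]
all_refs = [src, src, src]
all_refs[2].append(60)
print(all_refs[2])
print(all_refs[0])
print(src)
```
[3, 6, 7, 9, 60]
[3, 6, 7, 9, 60]
[3, 6, 7, 9, 60]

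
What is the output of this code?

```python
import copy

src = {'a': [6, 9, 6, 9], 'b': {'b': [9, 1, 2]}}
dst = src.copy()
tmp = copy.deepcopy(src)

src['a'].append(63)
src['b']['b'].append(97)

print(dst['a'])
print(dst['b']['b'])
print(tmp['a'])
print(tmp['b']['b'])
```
[6, 9, 6, 9, 63]
[9, 1, 2, 97]
[6, 9, 6, 9]
[9, 1, 2]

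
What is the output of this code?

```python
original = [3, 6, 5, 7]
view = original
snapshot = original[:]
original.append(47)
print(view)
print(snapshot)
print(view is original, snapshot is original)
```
[3, 6, 5, 7, 47]
[3, 6, 5, 7]
True False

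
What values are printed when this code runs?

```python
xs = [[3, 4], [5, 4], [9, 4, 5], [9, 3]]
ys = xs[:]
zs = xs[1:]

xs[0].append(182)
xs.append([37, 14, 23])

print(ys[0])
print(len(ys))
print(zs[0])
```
[3, 4, 182]
4
[5, 4]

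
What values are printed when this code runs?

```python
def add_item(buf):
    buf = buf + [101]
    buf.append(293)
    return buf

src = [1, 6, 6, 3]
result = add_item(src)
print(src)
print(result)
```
[1, 6, 6, 3]
[1, 6, 6, 3, 101, 293]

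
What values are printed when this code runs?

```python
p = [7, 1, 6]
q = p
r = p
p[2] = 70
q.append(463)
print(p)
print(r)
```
[7, 1, 70, 463]
[7, 1, 70, 463]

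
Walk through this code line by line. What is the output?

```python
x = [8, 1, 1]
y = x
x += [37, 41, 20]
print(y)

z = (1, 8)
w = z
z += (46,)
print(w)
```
[8, 1, 1, 37, 41, 20]
(1, 8)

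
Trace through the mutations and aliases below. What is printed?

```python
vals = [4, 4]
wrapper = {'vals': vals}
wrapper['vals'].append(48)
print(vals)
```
[4, 4, 48]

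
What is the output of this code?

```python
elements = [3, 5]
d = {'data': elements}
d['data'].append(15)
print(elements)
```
[3, 5, 15]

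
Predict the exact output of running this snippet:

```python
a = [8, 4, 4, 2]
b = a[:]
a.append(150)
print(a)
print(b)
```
[8, 4, 4, 2, 150]
[8, 4, 4, 2]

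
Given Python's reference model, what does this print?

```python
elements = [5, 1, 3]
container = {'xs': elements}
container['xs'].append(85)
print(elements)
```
[5, 1, 3, 85]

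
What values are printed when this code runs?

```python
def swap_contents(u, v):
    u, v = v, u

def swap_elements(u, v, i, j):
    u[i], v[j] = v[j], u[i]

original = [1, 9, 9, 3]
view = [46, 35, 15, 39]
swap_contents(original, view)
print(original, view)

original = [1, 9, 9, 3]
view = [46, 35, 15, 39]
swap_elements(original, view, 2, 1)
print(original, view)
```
[1, 9, 9, 3] [46, 35, 15, 39]
[1, 9, 35, 3] [46, 9, 15, 39]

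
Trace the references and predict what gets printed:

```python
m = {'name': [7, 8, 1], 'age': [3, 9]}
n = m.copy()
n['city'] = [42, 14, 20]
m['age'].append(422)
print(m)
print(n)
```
{'name': [7, 8, 1], 'age': [3, 9, 422]}
{'name': [7, 8, 1], 'age': [3, 9, 422], 'city': [42, 14, 20]}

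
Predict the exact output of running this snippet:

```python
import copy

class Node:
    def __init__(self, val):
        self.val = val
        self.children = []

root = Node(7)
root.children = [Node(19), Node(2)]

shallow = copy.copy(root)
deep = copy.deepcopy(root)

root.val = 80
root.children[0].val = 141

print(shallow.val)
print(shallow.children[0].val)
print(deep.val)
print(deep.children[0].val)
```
7
141
7
19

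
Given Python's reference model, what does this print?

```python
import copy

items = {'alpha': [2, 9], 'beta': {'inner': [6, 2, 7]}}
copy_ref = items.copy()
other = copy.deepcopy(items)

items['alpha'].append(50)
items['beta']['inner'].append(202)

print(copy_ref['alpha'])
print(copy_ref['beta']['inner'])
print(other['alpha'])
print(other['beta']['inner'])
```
[2, 9, 50]
[6, 2, 7, 202]
[2, 9]
[6, 2, 7]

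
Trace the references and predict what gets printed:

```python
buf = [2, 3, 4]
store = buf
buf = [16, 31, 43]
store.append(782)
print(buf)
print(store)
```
[16, 31, 43]
[2, 3, 4, 782]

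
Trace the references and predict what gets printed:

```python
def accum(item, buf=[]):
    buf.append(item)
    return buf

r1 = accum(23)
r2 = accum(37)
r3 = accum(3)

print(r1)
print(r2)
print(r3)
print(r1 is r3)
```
[23, 37, 3]
[23, 37, 3]
[23, 37, 3]
True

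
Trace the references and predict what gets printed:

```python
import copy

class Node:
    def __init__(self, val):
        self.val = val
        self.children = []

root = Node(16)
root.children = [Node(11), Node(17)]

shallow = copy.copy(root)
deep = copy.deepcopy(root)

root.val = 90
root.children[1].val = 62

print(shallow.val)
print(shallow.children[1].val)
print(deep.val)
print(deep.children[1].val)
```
16
62
16
17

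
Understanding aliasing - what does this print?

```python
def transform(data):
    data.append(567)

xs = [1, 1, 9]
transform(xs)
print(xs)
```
[1, 1, 9, 567]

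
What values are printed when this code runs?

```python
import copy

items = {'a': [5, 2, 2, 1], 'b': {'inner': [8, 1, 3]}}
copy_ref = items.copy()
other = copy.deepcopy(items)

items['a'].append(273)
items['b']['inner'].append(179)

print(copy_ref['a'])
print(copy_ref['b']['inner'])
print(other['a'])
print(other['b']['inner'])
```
[5, 2, 2, 1, 273]
[8, 1, 3, 179]
[5, 2, 2, 1]
[8, 1, 3]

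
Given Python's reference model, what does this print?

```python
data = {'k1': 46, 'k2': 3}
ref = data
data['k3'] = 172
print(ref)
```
{'k1': 46, 'k2': 3, 'k3': 172}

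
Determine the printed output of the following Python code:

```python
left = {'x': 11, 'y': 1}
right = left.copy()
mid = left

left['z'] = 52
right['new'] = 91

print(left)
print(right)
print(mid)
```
{'x': 11, 'y': 1, 'z': 52}
{'x': 11, 'y': 1, 'new': 91}
{'x': 11, 'y': 1, 'z': 52}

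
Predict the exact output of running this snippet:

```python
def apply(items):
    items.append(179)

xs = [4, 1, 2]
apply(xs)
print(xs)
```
[4, 1, 2, 179]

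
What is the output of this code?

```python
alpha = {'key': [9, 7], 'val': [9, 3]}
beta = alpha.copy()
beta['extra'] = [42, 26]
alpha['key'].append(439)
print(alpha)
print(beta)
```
{'key': [9, 7, 439], 'val': [9, 3]}
{'key': [9, 7, 439], 'val': [9, 3], 'extra': [42, 26]}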